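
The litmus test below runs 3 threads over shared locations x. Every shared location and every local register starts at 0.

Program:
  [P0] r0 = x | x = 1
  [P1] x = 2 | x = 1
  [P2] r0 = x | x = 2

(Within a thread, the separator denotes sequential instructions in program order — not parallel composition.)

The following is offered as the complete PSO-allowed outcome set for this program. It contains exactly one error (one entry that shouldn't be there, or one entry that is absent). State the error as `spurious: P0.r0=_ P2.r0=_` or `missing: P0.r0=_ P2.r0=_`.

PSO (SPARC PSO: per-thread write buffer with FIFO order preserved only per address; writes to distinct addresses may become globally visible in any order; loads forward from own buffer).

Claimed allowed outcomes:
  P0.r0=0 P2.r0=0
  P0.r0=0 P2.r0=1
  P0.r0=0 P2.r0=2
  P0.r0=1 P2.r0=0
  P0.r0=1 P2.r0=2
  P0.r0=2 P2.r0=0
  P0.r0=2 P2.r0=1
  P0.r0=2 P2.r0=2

missing: P0.r0=1 P2.r0=1

outcome vector order: (P0.r0,P2.r0)
PSO: 9 outcomes — {<0 0>; <0 1>; <0 2>; <1 0>; <1 1>; <1 2>; <2 0>; <2 1>; <2 2>}
PSO∖claimed = {<1 1>}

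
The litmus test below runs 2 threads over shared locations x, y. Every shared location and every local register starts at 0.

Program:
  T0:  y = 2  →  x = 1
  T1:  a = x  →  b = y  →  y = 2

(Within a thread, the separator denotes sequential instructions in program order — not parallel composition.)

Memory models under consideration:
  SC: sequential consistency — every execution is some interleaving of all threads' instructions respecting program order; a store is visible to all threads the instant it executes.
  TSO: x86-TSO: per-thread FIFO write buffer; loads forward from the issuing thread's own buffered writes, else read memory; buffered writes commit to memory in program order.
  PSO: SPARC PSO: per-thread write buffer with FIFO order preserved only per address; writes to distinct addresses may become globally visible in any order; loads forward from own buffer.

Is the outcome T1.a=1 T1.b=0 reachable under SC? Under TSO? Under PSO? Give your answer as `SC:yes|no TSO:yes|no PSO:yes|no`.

outcome vector order: (T1.a,T1.b)
[SC] allowed = {(0,0); (0,2); (1,2)}
[TSO] allowed = {(0,0); (0,2); (1,2)}
[PSO] allowed = {(0,0); (0,2); (1,0); (1,2)}
target (1,0) ∈ {PSO}

SC:no TSO:no PSO:yes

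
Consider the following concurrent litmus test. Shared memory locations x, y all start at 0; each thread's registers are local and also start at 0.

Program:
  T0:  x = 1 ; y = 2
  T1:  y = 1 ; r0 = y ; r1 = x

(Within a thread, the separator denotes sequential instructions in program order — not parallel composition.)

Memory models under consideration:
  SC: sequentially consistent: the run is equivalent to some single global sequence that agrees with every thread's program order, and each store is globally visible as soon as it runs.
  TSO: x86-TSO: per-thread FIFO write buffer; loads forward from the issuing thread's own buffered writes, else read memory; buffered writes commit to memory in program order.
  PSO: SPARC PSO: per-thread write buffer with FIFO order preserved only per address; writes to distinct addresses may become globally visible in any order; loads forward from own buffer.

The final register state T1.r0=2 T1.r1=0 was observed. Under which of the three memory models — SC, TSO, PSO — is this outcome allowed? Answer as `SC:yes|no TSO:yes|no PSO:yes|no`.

SC:no TSO:no PSO:yes

outcome vector order: (T1.r0,T1.r1)
SC (3): 1/0, 1/1, 2/1
TSO (3): 1/0, 1/1, 2/1
PSO (4): 1/0, 1/1, 2/0, 2/1
target 2/0 ∈ {PSO}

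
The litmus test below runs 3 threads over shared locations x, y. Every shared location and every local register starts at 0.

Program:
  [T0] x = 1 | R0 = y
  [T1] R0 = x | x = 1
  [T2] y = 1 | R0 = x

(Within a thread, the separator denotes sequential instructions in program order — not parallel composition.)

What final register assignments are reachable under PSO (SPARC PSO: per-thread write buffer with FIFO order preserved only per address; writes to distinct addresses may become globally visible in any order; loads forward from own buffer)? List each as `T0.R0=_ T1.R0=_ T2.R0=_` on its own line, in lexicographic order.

T0.R0=0 T1.R0=0 T2.R0=0
T0.R0=0 T1.R0=0 T2.R0=1
T0.R0=0 T1.R0=1 T2.R0=0
T0.R0=0 T1.R0=1 T2.R0=1
T0.R0=1 T1.R0=0 T2.R0=0
T0.R0=1 T1.R0=0 T2.R0=1
T0.R0=1 T1.R0=1 T2.R0=0
T0.R0=1 T1.R0=1 T2.R0=1

outcome vector order: (T0.R0,T1.R0,T2.R0)
|PSO outcomes| = 8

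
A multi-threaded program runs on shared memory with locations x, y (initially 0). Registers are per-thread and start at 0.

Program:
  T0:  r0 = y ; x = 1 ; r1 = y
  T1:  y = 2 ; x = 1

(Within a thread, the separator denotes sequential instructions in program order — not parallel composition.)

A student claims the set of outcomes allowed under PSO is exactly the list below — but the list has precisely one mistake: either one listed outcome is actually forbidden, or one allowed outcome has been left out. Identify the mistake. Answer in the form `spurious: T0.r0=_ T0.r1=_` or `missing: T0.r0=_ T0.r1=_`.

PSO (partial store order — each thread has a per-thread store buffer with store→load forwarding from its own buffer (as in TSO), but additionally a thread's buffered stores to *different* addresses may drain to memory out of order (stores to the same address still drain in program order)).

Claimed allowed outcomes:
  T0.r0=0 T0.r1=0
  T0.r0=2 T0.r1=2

missing: T0.r0=0 T0.r1=2

outcome vector order: (T0.r0,T0.r1)
[PSO] allowed = {00; 02; 22}
PSO∖claimed = {02}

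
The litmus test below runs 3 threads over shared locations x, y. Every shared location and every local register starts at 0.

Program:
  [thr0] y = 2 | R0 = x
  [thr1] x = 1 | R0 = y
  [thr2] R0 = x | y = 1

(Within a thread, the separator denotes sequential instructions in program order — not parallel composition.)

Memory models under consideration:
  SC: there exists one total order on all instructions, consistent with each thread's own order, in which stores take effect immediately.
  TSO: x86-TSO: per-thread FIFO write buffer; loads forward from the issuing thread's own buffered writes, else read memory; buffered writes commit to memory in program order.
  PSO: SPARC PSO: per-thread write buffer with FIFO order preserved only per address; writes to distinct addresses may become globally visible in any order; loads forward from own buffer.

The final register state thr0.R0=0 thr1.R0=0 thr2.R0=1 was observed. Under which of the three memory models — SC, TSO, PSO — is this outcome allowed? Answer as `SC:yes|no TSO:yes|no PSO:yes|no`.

SC:no TSO:yes PSO:yes

outcome vector order: (thr0.R0,thr1.R0,thr2.R0)
SC (10): 010 011 020 021 100 101 110 111 120 121
TSO (12): 000 001 010 011 020 021 100 101 110 111 120 121
PSO (12): 000 001 010 011 020 021 100 101 110 111 120 121
target 001 ∈ {TSO,PSO}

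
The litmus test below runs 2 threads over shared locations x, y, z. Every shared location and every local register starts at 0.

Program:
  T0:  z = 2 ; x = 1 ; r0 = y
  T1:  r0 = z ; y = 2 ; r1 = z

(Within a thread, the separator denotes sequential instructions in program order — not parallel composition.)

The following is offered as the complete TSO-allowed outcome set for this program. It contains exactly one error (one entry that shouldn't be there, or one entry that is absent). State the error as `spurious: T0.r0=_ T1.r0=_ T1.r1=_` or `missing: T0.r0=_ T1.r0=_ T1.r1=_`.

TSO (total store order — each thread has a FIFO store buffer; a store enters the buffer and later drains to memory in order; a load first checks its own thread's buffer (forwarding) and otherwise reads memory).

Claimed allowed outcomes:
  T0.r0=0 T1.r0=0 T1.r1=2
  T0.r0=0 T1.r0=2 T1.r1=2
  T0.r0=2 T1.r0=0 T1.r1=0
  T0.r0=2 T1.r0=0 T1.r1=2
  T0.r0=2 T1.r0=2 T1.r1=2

outcome vector order: (T0.r0,T1.r0,T1.r1)
TSO: 6 outcomes — {0/0/0, 0/0/2, 0/2/2, 2/0/0, 2/0/2, 2/2/2}
TSO∖claimed = {0/0/0}

missing: T0.r0=0 T1.r0=0 T1.r1=0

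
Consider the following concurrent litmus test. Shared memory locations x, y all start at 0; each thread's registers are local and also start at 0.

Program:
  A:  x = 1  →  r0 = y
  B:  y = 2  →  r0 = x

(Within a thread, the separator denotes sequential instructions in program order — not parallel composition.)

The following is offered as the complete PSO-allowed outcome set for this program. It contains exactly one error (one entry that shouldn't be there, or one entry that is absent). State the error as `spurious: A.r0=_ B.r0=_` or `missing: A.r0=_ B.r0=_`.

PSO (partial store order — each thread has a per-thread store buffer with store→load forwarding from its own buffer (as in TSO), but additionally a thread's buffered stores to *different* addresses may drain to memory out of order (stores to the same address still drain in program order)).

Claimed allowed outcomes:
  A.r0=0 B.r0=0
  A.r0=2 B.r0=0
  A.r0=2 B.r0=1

outcome vector order: (A.r0,B.r0)
PSO (4): (0,0); (0,1); (2,0); (2,1)
PSO∖claimed = {(0,1)}

missing: A.r0=0 B.r0=1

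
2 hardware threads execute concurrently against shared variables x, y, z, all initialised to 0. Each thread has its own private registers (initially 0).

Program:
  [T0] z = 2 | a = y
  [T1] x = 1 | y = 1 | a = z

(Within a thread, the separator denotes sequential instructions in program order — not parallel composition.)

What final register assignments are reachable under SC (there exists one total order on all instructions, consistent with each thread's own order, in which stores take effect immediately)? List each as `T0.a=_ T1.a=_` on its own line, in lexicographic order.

outcome vector order: (T0.a,T1.a)
|SC outcomes| = 3

T0.a=0 T1.a=2
T0.a=1 T1.a=0
T0.a=1 T1.a=2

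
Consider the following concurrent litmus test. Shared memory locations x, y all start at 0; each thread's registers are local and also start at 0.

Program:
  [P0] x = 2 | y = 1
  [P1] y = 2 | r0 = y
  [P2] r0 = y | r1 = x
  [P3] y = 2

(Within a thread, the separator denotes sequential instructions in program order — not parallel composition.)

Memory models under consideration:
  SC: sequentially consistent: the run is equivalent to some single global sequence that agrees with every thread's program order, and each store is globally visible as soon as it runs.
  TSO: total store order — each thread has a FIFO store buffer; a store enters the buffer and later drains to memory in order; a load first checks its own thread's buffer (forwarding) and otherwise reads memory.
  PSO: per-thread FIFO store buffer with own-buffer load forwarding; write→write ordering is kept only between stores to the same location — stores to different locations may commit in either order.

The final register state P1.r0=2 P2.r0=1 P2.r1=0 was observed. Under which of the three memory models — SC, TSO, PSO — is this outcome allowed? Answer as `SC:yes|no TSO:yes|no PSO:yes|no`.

outcome vector order: (P1.r0,P2.r0,P2.r1)
SC (10): (1,0,0), (1,0,2), (1,1,2), (1,2,0), (1,2,2), (2,0,0), (2,0,2), (2,1,2), (2,2,0), (2,2,2)
TSO (10): (1,0,0), (1,0,2), (1,1,2), (1,2,0), (1,2,2), (2,0,0), (2,0,2), (2,1,2), (2,2,0), (2,2,2)
PSO (12): (1,0,0), (1,0,2), (1,1,0), (1,1,2), (1,2,0), (1,2,2), (2,0,0), (2,0,2), (2,1,0), (2,1,2), (2,2,0), (2,2,2)
target (2,1,0) ∈ {PSO}

SC:no TSO:no PSO:yes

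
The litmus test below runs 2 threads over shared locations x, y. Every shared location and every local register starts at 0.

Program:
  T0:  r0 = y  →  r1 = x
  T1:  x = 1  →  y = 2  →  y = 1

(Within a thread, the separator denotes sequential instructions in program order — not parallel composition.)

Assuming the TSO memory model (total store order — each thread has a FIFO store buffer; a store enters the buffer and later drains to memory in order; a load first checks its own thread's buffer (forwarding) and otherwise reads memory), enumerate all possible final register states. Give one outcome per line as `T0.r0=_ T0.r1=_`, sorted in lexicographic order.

outcome vector order: (T0.r0,T0.r1)
|TSO outcomes| = 4

T0.r0=0 T0.r1=0
T0.r0=0 T0.r1=1
T0.r0=1 T0.r1=1
T0.r0=2 T0.r1=1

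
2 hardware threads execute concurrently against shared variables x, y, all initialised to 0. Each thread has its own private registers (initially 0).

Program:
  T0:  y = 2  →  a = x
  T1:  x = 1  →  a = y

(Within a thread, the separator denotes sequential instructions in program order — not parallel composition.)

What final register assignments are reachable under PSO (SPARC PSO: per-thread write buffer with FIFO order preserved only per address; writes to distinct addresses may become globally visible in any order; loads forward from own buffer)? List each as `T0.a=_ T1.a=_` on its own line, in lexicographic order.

T0.a=0 T1.a=0
T0.a=0 T1.a=2
T0.a=1 T1.a=0
T0.a=1 T1.a=2

outcome vector order: (T0.a,T1.a)
|PSO outcomes| = 4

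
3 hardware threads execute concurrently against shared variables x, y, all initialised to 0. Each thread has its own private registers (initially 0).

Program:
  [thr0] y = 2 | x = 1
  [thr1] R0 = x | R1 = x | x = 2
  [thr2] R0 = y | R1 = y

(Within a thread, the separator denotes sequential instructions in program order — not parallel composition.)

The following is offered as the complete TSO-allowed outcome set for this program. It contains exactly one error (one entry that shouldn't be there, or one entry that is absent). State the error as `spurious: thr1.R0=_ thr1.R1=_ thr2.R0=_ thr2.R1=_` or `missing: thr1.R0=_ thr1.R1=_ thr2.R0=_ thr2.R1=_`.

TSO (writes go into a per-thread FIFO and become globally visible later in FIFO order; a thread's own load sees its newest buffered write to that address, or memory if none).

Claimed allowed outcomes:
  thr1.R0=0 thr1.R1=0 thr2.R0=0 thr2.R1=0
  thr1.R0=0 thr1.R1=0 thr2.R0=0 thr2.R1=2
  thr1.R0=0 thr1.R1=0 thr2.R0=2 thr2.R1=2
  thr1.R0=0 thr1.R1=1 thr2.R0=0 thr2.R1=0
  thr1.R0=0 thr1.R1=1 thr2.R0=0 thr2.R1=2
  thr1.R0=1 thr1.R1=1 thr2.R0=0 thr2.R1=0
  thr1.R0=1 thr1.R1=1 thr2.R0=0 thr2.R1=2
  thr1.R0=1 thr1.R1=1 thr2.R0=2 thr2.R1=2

missing: thr1.R0=0 thr1.R1=1 thr2.R0=2 thr2.R1=2

outcome vector order: (thr1.R0,thr1.R1,thr2.R0,thr2.R1)
TSO: 9 outcomes — {<0 0 0 0>; <0 0 0 2>; <0 0 2 2>; <0 1 0 0>; <0 1 0 2>; <0 1 2 2>; <1 1 0 0>; <1 1 0 2>; <1 1 2 2>}
TSO∖claimed = {<0 1 2 2>}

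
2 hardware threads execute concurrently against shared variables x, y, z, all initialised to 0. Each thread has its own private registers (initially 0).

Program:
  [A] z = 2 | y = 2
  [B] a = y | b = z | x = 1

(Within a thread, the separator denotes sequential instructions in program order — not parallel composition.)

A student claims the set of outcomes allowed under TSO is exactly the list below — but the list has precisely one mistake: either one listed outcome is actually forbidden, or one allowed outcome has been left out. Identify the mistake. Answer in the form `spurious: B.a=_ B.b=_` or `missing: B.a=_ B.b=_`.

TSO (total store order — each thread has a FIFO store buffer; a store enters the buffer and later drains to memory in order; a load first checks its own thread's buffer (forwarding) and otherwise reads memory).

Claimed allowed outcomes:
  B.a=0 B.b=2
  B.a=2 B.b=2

outcome vector order: (B.a,B.b)
[TSO] allowed = {(0,0), (0,2), (2,2)}
TSO∖claimed = {(0,0)}

missing: B.a=0 B.b=0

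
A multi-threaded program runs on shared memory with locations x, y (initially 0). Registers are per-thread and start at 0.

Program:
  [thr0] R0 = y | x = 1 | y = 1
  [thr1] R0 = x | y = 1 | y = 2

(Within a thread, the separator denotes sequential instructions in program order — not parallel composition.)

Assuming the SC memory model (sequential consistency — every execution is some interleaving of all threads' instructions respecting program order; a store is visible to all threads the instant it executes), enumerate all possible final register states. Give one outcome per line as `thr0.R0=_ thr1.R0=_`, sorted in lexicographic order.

thr0.R0=0 thr1.R0=0
thr0.R0=0 thr1.R0=1
thr0.R0=1 thr1.R0=0
thr0.R0=2 thr1.R0=0

outcome vector order: (thr0.R0,thr1.R0)
|SC outcomes| = 4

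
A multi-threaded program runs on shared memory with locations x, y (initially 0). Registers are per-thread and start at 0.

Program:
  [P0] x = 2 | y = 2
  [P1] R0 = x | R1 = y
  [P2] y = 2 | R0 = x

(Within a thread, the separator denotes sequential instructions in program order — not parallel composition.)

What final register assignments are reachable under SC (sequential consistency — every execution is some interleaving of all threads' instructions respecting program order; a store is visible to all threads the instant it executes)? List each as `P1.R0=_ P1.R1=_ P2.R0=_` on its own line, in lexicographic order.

outcome vector order: (P1.R0,P1.R1,P2.R0)
|SC outcomes| = 7

P1.R0=0 P1.R1=0 P2.R0=0
P1.R0=0 P1.R1=0 P2.R0=2
P1.R0=0 P1.R1=2 P2.R0=0
P1.R0=0 P1.R1=2 P2.R0=2
P1.R0=2 P1.R1=0 P2.R0=2
P1.R0=2 P1.R1=2 P2.R0=0
P1.R0=2 P1.R1=2 P2.R0=2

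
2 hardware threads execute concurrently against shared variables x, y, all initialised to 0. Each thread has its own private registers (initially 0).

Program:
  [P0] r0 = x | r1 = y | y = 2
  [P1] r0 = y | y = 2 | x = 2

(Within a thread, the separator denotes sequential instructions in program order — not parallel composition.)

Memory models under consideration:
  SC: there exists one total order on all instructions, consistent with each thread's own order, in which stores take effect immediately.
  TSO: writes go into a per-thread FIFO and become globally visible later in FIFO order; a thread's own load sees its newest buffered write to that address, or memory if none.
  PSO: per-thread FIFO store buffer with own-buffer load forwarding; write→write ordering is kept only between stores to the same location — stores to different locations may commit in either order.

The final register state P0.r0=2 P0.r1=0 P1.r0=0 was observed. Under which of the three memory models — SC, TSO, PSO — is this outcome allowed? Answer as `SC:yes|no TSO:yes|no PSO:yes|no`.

outcome vector order: (P0.r0,P0.r1,P1.r0)
under SC → (0,0,0); (0,0,2); (0,2,0); (2,2,0)
under TSO → (0,0,0); (0,0,2); (0,2,0); (2,2,0)
under PSO → (0,0,0); (0,0,2); (0,2,0); (2,0,0); (2,2,0)
target (2,0,0) ∈ {PSO}

SC:no TSO:no PSO:yes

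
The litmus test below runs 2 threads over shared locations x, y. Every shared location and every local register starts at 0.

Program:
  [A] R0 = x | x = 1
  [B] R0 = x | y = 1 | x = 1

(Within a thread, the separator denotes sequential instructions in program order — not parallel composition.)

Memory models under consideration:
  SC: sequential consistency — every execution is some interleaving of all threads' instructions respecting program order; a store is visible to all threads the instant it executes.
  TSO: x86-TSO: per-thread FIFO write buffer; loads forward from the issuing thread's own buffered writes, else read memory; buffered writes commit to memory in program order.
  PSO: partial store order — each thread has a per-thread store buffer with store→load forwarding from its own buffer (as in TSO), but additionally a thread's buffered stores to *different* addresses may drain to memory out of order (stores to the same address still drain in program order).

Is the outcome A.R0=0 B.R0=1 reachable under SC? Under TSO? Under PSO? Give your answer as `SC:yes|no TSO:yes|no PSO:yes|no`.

outcome vector order: (A.R0,B.R0)
under SC → (0,0); (0,1); (1,0)
under TSO → (0,0); (0,1); (1,0)
under PSO → (0,0); (0,1); (1,0)
target (0,1) ∈ {SC,TSO,PSO}

SC:yes TSO:yes PSO:yes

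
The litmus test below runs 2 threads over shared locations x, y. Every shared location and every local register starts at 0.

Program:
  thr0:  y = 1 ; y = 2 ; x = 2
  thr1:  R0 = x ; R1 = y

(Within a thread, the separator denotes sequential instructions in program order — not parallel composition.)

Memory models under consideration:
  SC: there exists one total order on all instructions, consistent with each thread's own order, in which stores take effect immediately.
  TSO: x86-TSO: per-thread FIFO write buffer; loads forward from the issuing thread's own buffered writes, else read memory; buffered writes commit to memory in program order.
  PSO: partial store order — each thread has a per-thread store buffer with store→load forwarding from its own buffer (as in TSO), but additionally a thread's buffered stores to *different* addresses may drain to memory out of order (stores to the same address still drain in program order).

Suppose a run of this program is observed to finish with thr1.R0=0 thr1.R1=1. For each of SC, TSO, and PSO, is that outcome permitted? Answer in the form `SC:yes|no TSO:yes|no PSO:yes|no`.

SC:yes TSO:yes PSO:yes

outcome vector order: (thr1.R0,thr1.R1)
[SC] allowed = {0/0; 0/1; 0/2; 2/2}
[TSO] allowed = {0/0; 0/1; 0/2; 2/2}
[PSO] allowed = {0/0; 0/1; 0/2; 2/0; 2/1; 2/2}
target 0/1 ∈ {SC,TSO,PSO}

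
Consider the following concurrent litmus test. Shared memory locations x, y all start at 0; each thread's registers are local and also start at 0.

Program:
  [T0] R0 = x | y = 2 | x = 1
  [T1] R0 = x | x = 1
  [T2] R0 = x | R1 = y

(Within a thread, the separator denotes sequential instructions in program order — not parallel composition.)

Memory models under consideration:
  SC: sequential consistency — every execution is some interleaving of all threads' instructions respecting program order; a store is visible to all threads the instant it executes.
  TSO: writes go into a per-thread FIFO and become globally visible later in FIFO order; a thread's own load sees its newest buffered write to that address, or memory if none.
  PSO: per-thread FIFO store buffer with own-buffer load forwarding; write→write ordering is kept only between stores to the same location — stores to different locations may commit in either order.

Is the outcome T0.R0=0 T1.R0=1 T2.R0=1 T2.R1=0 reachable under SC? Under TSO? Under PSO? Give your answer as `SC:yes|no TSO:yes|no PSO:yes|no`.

outcome vector order: (T0.R0,T1.R0,T2.R0,T2.R1)
SC: 11 outcomes — {0000 0002 0010 0012 0100 0102 0112 1000 1002 1010 1012}
TSO: 11 outcomes — {0000 0002 0010 0012 0100 0102 0112 1000 1002 1010 1012}
PSO: 12 outcomes — {0000 0002 0010 0012 0100 0102 0110 0112 1000 1002 1010 1012}
target 0110 ∈ {PSO}

SC:no TSO:no PSO:yes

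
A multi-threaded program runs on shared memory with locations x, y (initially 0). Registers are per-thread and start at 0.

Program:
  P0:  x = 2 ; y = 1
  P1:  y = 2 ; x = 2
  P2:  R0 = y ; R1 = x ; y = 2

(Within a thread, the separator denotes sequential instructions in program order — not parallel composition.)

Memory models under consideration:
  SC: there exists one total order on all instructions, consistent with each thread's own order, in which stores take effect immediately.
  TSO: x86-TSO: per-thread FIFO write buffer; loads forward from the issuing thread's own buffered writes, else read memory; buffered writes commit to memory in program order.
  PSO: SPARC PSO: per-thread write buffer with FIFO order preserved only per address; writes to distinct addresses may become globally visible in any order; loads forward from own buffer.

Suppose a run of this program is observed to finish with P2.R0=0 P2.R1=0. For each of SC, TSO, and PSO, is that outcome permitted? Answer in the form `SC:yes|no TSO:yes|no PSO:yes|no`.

outcome vector order: (P2.R0,P2.R1)
[SC] allowed = {00, 02, 12, 20, 22}
[TSO] allowed = {00, 02, 12, 20, 22}
[PSO] allowed = {00, 02, 10, 12, 20, 22}
target 00 ∈ {SC,TSO,PSO}

SC:yes TSO:yes PSO:yes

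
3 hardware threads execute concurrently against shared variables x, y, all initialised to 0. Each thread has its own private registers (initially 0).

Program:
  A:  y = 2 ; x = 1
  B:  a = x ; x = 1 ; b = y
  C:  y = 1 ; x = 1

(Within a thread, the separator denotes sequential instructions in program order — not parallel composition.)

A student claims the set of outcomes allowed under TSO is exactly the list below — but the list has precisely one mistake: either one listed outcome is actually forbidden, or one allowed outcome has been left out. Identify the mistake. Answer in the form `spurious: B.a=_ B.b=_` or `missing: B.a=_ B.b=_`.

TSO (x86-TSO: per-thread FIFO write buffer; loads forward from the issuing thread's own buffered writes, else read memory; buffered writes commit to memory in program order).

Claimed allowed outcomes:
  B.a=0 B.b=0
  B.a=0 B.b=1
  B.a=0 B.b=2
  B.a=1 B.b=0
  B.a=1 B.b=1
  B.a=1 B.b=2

outcome vector order: (B.a,B.b)
under TSO → <0 0>, <0 1>, <0 2>, <1 1>, <1 2>
claimed∖TSO = {<1 0>}

spurious: B.a=1 B.b=0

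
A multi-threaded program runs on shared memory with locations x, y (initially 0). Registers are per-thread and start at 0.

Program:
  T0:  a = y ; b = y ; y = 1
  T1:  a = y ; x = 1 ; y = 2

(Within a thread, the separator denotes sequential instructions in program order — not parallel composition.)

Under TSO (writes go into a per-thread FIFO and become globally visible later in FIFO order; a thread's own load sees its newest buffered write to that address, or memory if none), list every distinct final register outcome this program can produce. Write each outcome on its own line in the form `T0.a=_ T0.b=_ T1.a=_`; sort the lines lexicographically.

outcome vector order: (T0.a,T0.b,T1.a)
|TSO outcomes| = 4

T0.a=0 T0.b=0 T1.a=0
T0.a=0 T0.b=0 T1.a=1
T0.a=0 T0.b=2 T1.a=0
T0.a=2 T0.b=2 T1.a=0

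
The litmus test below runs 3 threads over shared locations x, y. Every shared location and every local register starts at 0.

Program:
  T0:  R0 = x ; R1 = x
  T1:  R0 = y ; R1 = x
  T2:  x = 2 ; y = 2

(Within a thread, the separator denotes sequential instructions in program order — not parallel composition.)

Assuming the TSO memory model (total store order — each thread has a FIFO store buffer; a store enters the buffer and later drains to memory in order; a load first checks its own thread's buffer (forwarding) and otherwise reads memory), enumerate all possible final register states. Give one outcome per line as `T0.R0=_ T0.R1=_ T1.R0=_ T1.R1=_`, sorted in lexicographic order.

outcome vector order: (T0.R0,T0.R1,T1.R0,T1.R1)
|TSO outcomes| = 9

T0.R0=0 T0.R1=0 T1.R0=0 T1.R1=0
T0.R0=0 T0.R1=0 T1.R0=0 T1.R1=2
T0.R0=0 T0.R1=0 T1.R0=2 T1.R1=2
T0.R0=0 T0.R1=2 T1.R0=0 T1.R1=0
T0.R0=0 T0.R1=2 T1.R0=0 T1.R1=2
T0.R0=0 T0.R1=2 T1.R0=2 T1.R1=2
T0.R0=2 T0.R1=2 T1.R0=0 T1.R1=0
T0.R0=2 T0.R1=2 T1.R0=0 T1.R1=2
T0.R0=2 T0.R1=2 T1.R0=2 T1.R1=2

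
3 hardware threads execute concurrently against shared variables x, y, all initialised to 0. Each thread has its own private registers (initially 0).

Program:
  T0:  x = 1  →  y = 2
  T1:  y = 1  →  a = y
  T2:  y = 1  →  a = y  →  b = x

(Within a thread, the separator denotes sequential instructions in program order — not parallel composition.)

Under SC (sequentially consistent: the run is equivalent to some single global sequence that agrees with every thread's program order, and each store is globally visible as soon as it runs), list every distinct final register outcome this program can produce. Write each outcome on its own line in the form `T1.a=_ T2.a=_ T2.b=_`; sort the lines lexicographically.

outcome vector order: (T1.a,T2.a,T2.b)
|SC outcomes| = 6

T1.a=1 T2.a=1 T2.b=0
T1.a=1 T2.a=1 T2.b=1
T1.a=1 T2.a=2 T2.b=1
T1.a=2 T2.a=1 T2.b=0
T1.a=2 T2.a=1 T2.b=1
T1.a=2 T2.a=2 T2.b=1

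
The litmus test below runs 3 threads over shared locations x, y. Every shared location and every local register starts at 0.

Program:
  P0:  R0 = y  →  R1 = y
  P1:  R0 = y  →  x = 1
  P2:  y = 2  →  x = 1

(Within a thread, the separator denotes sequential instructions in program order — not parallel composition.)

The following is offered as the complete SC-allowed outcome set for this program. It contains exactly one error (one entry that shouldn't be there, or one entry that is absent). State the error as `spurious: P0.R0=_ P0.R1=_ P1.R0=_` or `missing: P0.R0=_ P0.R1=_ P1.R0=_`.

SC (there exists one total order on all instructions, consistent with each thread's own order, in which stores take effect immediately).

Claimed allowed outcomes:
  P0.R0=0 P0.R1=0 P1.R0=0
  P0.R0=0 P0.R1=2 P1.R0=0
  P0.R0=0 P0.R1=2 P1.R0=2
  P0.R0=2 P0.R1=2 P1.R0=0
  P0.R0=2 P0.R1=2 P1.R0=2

outcome vector order: (P0.R0,P0.R1,P1.R0)
SC (6): <0 0 0>; <0 0 2>; <0 2 0>; <0 2 2>; <2 2 0>; <2 2 2>
SC∖claimed = {<0 0 2>}

missing: P0.R0=0 P0.R1=0 P1.R0=2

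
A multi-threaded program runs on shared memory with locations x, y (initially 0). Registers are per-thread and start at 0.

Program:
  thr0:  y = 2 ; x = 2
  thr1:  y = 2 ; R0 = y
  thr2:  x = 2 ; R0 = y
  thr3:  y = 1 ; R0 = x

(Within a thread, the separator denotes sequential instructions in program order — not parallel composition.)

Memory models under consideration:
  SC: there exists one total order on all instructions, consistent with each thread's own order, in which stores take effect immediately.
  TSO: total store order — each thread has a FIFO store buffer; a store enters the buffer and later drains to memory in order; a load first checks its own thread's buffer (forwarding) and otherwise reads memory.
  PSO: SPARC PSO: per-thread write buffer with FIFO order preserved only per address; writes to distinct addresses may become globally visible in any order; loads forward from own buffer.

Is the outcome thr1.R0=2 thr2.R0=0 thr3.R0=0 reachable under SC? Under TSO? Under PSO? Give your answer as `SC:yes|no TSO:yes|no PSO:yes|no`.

outcome vector order: (thr1.R0,thr2.R0,thr3.R0)
under SC → <1 0 2>, <1 1 0>, <1 1 2>, <1 2 0>, <1 2 2>, <2 0 2>, <2 1 0>, <2 1 2>, <2 2 0>, <2 2 2>
under TSO → <1 0 0>, <1 0 2>, <1 1 0>, <1 1 2>, <1 2 0>, <1 2 2>, <2 0 0>, <2 0 2>, <2 1 0>, <2 1 2>, <2 2 0>, <2 2 2>
under PSO → <1 0 0>, <1 0 2>, <1 1 0>, <1 1 2>, <1 2 0>, <1 2 2>, <2 0 0>, <2 0 2>, <2 1 0>, <2 1 2>, <2 2 0>, <2 2 2>
target <2 0 0> ∈ {TSO,PSO}

SC:no TSO:yes PSO:yes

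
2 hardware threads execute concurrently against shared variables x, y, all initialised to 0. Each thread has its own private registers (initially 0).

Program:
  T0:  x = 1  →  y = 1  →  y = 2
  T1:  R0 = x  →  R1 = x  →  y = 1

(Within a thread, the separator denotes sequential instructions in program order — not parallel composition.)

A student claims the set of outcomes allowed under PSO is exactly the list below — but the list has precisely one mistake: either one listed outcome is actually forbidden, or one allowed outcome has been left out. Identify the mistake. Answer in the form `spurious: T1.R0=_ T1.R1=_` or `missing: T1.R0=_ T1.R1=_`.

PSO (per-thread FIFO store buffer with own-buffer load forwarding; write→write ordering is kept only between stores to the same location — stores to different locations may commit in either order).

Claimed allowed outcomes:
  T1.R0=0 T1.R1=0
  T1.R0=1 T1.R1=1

outcome vector order: (T1.R0,T1.R1)
PSO: 3 outcomes — {0/0 0/1 1/1}
PSO∖claimed = {0/1}

missing: T1.R0=0 T1.R1=1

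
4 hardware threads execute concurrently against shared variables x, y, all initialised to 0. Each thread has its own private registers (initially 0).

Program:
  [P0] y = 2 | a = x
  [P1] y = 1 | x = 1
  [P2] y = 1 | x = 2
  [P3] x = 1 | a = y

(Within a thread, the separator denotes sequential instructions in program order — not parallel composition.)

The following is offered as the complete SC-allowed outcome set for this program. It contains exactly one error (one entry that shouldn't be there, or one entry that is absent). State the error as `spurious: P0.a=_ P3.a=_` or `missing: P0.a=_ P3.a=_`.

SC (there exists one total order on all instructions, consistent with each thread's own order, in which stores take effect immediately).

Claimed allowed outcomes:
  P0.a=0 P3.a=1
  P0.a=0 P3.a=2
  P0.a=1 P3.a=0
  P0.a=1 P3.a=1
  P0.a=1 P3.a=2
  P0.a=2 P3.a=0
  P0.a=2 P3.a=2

missing: P0.a=2 P3.a=1

outcome vector order: (P0.a,P3.a)
[SC] allowed = {01 02 10 11 12 20 21 22}
SC∖claimed = {21}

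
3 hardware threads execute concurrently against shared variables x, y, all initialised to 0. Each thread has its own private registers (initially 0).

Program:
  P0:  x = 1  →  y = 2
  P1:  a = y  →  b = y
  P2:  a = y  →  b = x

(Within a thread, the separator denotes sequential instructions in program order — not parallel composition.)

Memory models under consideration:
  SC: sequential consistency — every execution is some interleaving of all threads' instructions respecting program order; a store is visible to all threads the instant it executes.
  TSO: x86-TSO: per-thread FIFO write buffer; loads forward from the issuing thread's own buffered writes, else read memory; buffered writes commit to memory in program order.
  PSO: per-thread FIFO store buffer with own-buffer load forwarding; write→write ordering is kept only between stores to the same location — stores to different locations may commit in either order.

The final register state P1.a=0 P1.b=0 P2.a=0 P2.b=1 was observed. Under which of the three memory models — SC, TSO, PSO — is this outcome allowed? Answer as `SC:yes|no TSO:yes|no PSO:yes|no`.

outcome vector order: (P1.a,P1.b,P2.a,P2.b)
SC: 9 outcomes — {(0,0,0,0) (0,0,0,1) (0,0,2,1) (0,2,0,0) (0,2,0,1) (0,2,2,1) (2,2,0,0) (2,2,0,1) (2,2,2,1)}
TSO: 9 outcomes — {(0,0,0,0) (0,0,0,1) (0,0,2,1) (0,2,0,0) (0,2,0,1) (0,2,2,1) (2,2,0,0) (2,2,0,1) (2,2,2,1)}
PSO: 12 outcomes — {(0,0,0,0) (0,0,0,1) (0,0,2,0) (0,0,2,1) (0,2,0,0) (0,2,0,1) (0,2,2,0) (0,2,2,1) (2,2,0,0) (2,2,0,1) (2,2,2,0) (2,2,2,1)}
target (0,0,0,1) ∈ {SC,TSO,PSO}

SC:yes TSO:yes PSO:yes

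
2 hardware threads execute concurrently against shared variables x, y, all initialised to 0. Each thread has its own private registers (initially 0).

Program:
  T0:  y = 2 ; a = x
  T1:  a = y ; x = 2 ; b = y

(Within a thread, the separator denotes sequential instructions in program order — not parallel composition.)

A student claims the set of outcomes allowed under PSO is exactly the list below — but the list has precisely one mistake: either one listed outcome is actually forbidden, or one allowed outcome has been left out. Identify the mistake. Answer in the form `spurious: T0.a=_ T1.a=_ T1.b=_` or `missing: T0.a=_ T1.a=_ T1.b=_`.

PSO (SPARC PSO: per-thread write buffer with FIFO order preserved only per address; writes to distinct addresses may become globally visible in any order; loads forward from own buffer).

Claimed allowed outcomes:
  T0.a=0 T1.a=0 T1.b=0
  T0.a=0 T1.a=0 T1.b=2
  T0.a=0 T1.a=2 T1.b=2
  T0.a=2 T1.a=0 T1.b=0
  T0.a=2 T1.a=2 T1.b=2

outcome vector order: (T0.a,T1.a,T1.b)
PSO: 6 outcomes — {(0,0,0), (0,0,2), (0,2,2), (2,0,0), (2,0,2), (2,2,2)}
PSO∖claimed = {(2,0,2)}

missing: T0.a=2 T1.a=0 T1.b=2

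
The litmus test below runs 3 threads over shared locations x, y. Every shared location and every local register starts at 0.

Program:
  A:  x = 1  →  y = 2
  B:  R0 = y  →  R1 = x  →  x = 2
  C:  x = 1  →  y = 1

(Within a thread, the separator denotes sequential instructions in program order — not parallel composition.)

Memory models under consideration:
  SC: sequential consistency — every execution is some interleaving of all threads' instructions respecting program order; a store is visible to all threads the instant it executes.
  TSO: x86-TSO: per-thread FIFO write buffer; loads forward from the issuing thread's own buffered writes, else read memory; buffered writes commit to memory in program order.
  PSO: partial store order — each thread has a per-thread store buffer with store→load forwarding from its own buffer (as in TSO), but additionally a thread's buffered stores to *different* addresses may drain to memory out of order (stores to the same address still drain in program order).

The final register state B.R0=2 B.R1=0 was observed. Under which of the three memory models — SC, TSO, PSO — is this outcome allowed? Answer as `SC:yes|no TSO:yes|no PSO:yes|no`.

outcome vector order: (B.R0,B.R1)
SC (4): 00; 01; 11; 21
TSO (4): 00; 01; 11; 21
PSO (6): 00; 01; 10; 11; 20; 21
target 20 ∈ {PSO}

SC:no TSO:no PSO:yes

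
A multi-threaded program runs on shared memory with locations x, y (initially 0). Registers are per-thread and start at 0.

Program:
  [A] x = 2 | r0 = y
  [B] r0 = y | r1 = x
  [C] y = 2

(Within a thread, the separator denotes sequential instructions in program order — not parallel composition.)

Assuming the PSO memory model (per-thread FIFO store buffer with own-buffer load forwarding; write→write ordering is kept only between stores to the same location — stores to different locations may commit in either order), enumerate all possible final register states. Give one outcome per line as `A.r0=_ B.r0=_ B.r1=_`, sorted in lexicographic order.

A.r0=0 B.r0=0 B.r1=0
A.r0=0 B.r0=0 B.r1=2
A.r0=0 B.r0=2 B.r1=0
A.r0=0 B.r0=2 B.r1=2
A.r0=2 B.r0=0 B.r1=0
A.r0=2 B.r0=0 B.r1=2
A.r0=2 B.r0=2 B.r1=0
A.r0=2 B.r0=2 B.r1=2

outcome vector order: (A.r0,B.r0,B.r1)
|PSO outcomes| = 8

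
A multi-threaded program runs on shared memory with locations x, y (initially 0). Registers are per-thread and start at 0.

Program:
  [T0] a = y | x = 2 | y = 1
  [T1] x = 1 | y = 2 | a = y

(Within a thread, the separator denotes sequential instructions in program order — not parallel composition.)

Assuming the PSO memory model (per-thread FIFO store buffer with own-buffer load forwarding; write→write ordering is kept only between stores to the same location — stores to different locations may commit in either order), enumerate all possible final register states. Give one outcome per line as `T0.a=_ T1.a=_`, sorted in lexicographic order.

T0.a=0 T1.a=1
T0.a=0 T1.a=2
T0.a=2 T1.a=1
T0.a=2 T1.a=2

outcome vector order: (T0.a,T1.a)
|PSO outcomes| = 4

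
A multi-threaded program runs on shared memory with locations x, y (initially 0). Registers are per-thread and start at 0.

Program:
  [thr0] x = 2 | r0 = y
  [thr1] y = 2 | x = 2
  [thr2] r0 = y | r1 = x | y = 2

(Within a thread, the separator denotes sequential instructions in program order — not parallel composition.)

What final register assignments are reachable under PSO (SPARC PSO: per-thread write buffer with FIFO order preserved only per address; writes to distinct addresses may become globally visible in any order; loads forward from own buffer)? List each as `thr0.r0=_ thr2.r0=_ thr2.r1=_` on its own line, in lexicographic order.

thr0.r0=0 thr2.r0=0 thr2.r1=0
thr0.r0=0 thr2.r0=0 thr2.r1=2
thr0.r0=0 thr2.r0=2 thr2.r1=0
thr0.r0=0 thr2.r0=2 thr2.r1=2
thr0.r0=2 thr2.r0=0 thr2.r1=0
thr0.r0=2 thr2.r0=0 thr2.r1=2
thr0.r0=2 thr2.r0=2 thr2.r1=0
thr0.r0=2 thr2.r0=2 thr2.r1=2

outcome vector order: (thr0.r0,thr2.r0,thr2.r1)
|PSO outcomes| = 8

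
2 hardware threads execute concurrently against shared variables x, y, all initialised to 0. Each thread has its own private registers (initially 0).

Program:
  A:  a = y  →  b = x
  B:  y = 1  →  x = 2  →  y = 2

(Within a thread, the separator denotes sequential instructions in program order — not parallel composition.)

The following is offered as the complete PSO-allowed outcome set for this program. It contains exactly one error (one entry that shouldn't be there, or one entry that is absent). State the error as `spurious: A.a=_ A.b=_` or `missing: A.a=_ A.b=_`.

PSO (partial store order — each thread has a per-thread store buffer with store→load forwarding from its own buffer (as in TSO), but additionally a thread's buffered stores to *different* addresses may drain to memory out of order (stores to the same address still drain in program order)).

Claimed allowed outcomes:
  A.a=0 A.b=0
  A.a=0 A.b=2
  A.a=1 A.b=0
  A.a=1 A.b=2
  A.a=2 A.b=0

outcome vector order: (A.a,A.b)
PSO (6): 0/0; 0/2; 1/0; 1/2; 2/0; 2/2
PSO∖claimed = {2/2}

missing: A.a=2 A.b=2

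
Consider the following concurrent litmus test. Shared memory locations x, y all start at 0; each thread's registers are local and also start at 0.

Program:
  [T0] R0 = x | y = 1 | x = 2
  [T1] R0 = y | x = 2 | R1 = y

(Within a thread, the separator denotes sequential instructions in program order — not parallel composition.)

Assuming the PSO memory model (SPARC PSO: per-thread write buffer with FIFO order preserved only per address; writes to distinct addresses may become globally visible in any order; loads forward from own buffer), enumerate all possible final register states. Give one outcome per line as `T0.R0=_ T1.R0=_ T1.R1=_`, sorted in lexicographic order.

outcome vector order: (T0.R0,T1.R0,T1.R1)
|PSO outcomes| = 5

T0.R0=0 T1.R0=0 T1.R1=0
T0.R0=0 T1.R0=0 T1.R1=1
T0.R0=0 T1.R0=1 T1.R1=1
T0.R0=2 T1.R0=0 T1.R1=0
T0.R0=2 T1.R0=0 T1.R1=1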